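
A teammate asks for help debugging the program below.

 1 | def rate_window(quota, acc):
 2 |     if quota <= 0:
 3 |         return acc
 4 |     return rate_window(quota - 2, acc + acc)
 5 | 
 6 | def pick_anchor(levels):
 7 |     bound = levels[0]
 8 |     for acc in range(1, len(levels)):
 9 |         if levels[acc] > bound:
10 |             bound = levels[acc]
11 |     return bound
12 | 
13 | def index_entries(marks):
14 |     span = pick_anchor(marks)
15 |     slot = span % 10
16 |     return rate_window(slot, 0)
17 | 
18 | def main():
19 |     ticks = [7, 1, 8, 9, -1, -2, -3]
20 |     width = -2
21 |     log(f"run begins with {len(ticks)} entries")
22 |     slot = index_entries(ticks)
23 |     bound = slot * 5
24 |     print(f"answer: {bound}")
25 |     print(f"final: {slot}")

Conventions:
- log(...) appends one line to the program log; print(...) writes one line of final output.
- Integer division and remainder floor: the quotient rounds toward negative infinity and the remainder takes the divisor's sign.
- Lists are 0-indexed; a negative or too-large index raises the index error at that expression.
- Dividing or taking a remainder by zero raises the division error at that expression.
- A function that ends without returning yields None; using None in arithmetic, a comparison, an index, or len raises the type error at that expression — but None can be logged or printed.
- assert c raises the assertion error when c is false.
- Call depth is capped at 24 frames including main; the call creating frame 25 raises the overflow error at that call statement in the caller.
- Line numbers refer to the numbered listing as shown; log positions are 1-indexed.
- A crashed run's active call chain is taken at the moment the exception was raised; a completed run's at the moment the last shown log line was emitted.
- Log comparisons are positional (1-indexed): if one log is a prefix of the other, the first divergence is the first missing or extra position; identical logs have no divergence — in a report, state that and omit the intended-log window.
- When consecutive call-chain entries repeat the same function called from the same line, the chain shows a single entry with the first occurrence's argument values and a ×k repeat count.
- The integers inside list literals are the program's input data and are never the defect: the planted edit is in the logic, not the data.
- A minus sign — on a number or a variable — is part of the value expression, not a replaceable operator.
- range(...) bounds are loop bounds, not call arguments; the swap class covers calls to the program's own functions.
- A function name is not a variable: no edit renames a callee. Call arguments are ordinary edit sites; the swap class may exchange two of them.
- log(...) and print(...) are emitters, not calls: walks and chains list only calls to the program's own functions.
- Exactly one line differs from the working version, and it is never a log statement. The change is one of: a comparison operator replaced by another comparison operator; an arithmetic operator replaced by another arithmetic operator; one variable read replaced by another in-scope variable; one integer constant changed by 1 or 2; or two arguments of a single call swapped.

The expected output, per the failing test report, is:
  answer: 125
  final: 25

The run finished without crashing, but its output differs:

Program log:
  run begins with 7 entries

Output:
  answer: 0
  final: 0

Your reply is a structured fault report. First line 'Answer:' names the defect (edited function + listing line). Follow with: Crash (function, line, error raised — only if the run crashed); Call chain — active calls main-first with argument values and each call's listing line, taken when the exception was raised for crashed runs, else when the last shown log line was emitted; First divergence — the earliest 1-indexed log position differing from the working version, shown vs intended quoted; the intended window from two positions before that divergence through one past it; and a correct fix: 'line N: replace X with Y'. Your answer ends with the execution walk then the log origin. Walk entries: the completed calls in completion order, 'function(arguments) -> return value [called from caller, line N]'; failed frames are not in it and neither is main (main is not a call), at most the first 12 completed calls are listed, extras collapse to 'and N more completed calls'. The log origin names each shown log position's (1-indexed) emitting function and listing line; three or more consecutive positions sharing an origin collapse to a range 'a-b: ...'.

Answer: the defect is in rate_window at line 4.
The tell: Nothing in the log betrays the bug — only the output does.
Call chain: main.
First divergence: none (the log streams are identical).
Execution walk:
  pick_anchor([7, 1, 8, 9, -1, -2, -3]) -> 9  [called from index_entries, line 14]
  rate_window(-1, 0) -> 0  [called from rate_window, line 4]
  rate_window(1, 0) -> 0  [called from rate_window, line 4]
  rate_window(3, 0) -> 0  [called from rate_window, line 4]
  rate_window(5, 0) -> 0  [called from rate_window, line 4]
  rate_window(7, 0) -> 0  [called from rate_window, line 4]
  rate_window(9, 0) -> 0  [called from index_entries, line 16]
  index_entries([7, 1, 8, 9, -1, -2, -3]) -> 0  [called from main, line 22]
Origin of each log line:
  1: logged in main at line 21
A correct fix: line 4: replace `acc + acc` with `acc + quota`.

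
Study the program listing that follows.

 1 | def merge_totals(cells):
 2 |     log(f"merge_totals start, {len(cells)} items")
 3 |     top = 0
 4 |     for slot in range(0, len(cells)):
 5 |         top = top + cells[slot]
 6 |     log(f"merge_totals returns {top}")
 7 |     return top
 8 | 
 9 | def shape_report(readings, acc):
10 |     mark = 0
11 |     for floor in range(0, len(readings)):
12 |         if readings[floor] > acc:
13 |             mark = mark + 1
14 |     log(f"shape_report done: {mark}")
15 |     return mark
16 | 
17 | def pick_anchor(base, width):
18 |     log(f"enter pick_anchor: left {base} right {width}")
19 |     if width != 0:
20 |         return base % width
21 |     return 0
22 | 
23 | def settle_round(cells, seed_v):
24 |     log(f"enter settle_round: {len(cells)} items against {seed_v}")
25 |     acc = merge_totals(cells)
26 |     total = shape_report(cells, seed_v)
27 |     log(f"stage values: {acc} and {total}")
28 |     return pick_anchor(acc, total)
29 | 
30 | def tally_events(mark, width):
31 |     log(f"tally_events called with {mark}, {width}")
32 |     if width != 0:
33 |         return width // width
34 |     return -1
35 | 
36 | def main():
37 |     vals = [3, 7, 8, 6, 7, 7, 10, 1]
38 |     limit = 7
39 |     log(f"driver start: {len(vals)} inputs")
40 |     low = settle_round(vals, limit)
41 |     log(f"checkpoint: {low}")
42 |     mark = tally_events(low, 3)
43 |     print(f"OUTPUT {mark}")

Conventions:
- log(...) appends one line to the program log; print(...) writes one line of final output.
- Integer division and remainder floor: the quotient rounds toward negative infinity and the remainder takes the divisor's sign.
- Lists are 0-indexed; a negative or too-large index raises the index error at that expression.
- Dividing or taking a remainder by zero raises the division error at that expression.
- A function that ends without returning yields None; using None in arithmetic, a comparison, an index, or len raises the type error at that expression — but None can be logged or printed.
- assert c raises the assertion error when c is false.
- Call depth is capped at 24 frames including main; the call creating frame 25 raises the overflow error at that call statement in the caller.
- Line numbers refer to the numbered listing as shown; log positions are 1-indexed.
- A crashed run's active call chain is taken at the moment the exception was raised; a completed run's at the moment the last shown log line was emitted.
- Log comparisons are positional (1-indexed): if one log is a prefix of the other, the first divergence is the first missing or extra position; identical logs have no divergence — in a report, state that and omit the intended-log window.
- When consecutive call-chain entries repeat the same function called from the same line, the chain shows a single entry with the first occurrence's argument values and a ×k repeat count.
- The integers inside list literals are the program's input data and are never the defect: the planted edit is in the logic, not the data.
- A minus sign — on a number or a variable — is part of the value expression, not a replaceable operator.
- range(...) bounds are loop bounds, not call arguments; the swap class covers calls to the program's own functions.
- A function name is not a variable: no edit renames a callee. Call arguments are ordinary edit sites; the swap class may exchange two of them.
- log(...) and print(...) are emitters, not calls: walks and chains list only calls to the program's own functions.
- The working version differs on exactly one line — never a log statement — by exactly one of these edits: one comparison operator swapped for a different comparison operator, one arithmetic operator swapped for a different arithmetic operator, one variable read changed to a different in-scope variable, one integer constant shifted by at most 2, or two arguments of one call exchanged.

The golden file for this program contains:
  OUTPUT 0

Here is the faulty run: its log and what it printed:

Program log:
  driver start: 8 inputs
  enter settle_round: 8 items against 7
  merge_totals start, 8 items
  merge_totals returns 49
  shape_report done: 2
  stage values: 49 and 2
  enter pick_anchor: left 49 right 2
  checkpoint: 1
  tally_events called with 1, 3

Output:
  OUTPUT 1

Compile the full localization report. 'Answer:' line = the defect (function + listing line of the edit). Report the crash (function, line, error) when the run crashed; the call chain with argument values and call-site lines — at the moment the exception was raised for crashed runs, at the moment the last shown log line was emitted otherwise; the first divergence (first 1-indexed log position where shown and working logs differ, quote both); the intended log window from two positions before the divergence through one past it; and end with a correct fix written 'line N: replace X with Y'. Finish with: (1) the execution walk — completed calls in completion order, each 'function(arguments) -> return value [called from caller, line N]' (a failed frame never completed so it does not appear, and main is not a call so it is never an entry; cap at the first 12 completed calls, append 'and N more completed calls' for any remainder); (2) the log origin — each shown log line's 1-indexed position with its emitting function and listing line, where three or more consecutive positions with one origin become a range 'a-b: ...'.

Answer: the defect is in tally_events at line 33.
Core observation: The logs agree in full; only the final output differs.
Call chain: main -> tally_events(1, 3) (called at line 42).
First divergence: none; the two logs match at every position.
Execution walk:
  merge_totals([3, 7, 8, 6, 7, 7, 10, 1]) -> 49  [called from settle_round, line 25]
  shape_report([3, 7, 8, 6, 7, 7, 10, 1], 7) -> 2  [called from settle_round, line 26]
  pick_anchor(49, 2) -> 1  [called from settle_round, line 28]
  settle_round([3, 7, 8, 6, 7, 7, 10, 1], 7) -> 1  [called from main, line 40]
  tally_events(1, 3) -> 1  [called from main, line 42]
Log origins:
  1 — main, line 39
  2 — settle_round, line 24
  3 — merge_totals, line 2
  4 — merge_totals, line 6
  5 — shape_report, line 14
  6 — settle_round, line 27
  7 — pick_anchor, line 18
  8 — main, line 41
  9 — tally_events, line 31
A correct fix: line 33: replace `width // width` with `mark // width`.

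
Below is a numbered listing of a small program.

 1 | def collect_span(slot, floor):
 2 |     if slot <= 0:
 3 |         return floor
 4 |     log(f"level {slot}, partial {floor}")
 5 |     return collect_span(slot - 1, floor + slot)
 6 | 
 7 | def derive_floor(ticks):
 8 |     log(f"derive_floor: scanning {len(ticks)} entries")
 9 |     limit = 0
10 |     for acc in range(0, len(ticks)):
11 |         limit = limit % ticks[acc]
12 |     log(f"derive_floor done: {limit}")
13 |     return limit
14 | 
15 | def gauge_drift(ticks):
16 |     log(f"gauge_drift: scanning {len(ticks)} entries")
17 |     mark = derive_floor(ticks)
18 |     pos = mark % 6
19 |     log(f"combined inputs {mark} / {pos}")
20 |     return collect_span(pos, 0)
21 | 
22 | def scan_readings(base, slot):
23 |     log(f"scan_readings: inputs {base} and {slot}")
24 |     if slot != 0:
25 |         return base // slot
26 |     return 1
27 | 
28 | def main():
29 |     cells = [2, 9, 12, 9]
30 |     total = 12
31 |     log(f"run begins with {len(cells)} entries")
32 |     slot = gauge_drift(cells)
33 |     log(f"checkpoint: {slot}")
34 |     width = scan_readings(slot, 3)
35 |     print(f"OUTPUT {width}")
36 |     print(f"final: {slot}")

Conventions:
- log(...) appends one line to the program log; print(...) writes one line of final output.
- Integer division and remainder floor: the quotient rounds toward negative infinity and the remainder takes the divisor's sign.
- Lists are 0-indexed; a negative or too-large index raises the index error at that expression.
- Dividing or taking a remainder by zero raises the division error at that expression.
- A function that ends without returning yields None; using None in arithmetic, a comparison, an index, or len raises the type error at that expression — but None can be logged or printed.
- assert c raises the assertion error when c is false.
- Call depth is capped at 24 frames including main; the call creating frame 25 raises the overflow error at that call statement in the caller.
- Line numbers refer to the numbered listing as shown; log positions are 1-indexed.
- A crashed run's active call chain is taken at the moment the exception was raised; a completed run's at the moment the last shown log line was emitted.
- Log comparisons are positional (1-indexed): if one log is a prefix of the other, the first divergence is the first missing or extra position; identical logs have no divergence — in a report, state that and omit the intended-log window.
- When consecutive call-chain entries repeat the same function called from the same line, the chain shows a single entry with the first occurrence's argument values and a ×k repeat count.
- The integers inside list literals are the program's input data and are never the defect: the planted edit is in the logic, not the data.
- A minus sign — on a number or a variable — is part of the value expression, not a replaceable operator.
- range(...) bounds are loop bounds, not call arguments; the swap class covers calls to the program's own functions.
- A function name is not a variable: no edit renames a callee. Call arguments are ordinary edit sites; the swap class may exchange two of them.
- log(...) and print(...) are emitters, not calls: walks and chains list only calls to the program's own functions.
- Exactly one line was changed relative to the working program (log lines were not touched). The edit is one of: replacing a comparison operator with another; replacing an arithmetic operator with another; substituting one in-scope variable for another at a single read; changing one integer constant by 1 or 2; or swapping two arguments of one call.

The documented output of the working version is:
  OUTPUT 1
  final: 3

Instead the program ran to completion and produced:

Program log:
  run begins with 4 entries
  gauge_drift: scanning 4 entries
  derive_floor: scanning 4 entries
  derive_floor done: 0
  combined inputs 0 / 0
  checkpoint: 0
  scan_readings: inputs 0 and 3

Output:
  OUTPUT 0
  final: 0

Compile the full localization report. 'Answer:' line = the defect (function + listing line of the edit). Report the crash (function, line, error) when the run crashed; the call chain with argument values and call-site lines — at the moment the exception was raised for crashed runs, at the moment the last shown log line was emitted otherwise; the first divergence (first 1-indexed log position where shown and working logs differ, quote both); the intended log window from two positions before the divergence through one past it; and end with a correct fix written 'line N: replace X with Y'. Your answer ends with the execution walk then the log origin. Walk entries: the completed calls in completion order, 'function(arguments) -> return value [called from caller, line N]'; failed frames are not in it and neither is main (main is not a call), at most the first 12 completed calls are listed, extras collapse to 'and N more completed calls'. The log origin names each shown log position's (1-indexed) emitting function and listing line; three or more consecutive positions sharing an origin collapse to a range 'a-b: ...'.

Answer: the defect is in derive_floor at line 11.
Core observation: Log line 4 is where behavior first shows: 'derive_floor done: 0' appears instead of 'derive_floor done: 32'.
Call chain: main -> scan_readings(0, 3) (called at line 34).
First divergence: position 4 — the shown line 'derive_floor done: 0' should read 'derive_floor done: 32'.
Intended log window:
  2: gauge_drift: scanning 4 entries
  3: derive_floor: scanning 4 entries
  4: derive_floor done: 32
  5: combined inputs 32 / 2
Execution walk:
  derive_floor([2, 9, 12, 9]) -> 0  [called from gauge_drift, line 17]
  collect_span(0, 0) -> 0  [called from gauge_drift, line 20]
  gauge_drift([2, 9, 12, 9]) -> 0  [called from main, line 32]
  scan_readings(0, 3) -> 0  [called from main, line 34]
Log line origins:
  1: emitted by main (line 31)
  2: emitted by gauge_drift (line 16)
  3: emitted by derive_floor (line 8)
  4: emitted by derive_floor (line 12)
  5: emitted by gauge_drift (line 19)
  6: emitted by main (line 33)
  7: emitted by scan_readings (line 23)
A correct fix: line 11: replace `%` with `+`.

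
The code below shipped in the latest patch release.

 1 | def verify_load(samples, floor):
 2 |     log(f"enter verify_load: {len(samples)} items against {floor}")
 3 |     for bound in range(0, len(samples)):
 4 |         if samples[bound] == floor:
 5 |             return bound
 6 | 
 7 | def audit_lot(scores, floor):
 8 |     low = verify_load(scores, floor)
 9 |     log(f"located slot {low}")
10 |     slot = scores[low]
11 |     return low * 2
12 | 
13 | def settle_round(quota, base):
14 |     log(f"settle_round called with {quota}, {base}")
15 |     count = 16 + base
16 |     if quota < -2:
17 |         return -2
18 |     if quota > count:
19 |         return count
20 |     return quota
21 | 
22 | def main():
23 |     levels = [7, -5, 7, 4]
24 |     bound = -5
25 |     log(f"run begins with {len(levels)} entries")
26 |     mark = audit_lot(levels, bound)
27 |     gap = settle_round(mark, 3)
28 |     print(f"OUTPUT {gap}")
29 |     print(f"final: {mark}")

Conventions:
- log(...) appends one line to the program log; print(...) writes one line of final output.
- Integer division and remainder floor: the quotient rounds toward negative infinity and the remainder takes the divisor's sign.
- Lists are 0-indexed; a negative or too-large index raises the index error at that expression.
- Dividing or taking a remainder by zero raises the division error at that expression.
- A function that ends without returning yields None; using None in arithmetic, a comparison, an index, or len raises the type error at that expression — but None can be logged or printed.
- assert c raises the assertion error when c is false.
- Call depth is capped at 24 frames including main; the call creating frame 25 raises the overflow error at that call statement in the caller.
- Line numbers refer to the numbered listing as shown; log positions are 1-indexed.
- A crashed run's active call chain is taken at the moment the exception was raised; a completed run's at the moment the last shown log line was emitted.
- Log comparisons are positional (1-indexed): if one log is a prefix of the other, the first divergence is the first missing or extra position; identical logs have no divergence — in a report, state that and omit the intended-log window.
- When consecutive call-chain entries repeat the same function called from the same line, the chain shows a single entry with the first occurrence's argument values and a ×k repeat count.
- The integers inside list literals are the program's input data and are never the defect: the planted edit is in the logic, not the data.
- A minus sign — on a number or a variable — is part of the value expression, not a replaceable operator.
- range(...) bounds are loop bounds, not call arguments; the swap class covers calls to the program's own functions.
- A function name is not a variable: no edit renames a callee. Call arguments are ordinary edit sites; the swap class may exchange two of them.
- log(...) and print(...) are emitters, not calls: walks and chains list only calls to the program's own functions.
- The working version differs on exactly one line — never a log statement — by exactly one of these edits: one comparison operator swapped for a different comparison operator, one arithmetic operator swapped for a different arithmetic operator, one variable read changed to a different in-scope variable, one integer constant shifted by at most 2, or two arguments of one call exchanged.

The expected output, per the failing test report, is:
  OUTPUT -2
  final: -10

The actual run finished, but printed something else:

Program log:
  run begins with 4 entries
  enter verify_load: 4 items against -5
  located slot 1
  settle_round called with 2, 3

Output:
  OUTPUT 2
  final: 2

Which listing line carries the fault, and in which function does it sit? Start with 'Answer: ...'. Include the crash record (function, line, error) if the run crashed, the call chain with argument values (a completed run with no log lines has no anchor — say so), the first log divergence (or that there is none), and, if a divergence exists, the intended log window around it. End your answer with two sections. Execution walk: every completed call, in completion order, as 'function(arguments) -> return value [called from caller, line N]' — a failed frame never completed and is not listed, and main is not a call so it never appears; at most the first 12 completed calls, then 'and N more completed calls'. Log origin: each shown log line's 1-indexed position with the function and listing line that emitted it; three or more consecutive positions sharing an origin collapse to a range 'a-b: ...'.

Answer: the defect is in audit_lot at line 11.
Core observation: The log first diverges at position 4: the faulty run prints 'settle_round called with 2, 3' where the working version prints 'settle_round called with -10, 3'.
Call chain: main -> settle_round(2, 3) (called at line 27).
First divergence: position 4 — the shown line 'settle_round called with 2, 3' should read 'settle_round called with -10, 3'.
Intended log window:
  2: enter verify_load: 4 items against -5
  3: located slot 1
  4: settle_round called with -10, 3
Execution walk:
  verify_load([7, -5, 7, 4], -5) -> 1  [called from audit_lot, line 8]
  audit_lot([7, -5, 7, 4], -5) -> 2  [called from main, line 26]
  settle_round(2, 3) -> 2  [called from main, line 27]
Log origin:
  1: logged in main at line 25
  2: logged in verify_load at line 2
  3: logged in audit_lot at line 9
  4: logged in settle_round at line 14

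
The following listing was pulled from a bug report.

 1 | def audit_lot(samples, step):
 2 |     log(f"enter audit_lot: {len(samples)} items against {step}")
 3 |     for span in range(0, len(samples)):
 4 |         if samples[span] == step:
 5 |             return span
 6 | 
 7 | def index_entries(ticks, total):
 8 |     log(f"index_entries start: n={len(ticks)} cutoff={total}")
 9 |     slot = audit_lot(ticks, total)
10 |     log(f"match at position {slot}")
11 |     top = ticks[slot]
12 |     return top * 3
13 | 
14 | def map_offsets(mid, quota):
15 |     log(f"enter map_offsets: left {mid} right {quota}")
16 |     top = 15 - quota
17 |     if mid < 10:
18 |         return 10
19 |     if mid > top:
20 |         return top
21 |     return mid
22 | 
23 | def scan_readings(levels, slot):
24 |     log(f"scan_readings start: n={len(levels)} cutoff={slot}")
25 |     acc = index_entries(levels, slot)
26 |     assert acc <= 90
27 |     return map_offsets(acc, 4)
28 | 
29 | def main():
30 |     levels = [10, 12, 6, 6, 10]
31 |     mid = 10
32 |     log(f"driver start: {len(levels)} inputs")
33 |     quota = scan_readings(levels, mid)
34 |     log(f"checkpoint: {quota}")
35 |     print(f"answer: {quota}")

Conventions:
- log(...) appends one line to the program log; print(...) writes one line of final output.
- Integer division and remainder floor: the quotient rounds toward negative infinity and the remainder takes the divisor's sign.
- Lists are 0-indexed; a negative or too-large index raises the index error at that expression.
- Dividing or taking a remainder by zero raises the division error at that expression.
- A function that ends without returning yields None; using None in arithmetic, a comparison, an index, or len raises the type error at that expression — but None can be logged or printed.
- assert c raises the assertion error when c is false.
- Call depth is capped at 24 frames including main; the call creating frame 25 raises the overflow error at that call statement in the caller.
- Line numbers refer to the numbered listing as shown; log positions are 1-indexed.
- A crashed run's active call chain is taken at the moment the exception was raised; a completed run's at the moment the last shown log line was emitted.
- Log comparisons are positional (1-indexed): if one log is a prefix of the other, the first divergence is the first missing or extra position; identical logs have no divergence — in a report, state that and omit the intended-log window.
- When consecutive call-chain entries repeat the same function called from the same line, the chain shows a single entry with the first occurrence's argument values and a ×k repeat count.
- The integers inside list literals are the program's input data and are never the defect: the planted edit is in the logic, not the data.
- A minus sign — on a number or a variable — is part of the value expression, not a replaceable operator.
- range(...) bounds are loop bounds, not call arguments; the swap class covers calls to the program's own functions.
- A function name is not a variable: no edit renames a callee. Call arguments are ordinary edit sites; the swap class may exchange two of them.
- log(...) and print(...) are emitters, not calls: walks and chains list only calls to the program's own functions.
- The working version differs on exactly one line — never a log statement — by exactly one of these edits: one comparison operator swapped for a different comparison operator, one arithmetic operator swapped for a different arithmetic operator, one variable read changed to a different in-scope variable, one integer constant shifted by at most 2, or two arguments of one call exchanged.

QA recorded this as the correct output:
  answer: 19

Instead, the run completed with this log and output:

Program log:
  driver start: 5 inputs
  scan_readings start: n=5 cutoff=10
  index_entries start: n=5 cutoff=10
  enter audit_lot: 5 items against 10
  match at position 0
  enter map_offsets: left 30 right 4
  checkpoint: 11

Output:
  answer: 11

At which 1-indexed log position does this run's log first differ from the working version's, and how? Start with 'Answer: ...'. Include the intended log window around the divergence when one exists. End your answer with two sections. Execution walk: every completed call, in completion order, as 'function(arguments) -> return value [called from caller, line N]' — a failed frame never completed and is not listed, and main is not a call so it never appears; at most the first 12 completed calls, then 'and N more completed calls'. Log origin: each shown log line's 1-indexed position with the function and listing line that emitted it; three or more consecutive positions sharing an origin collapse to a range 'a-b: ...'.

Answer: position 7; shown 'checkpoint: 11' vs intended 'checkpoint: 19'.
Intended log window:
  5: match at position 0
  6: enter map_offsets: left 30 right 4
  7: checkpoint: 19
Execution walk:
  audit_lot([10, 12, 6, 6, 10], 10) -> 0  [called from index_entries, line 9]
  index_entries([10, 12, 6, 6, 10], 10) -> 30  [called from scan_readings, line 25]
  map_offsets(30, 4) -> 11  [called from scan_readings, line 27]
  scan_readings([10, 12, 6, 6, 10], 10) -> 11  [called from main, line 33]
Log origin:
  1: logged in main at line 32
  2: logged in scan_readings at line 24
  3: logged in index_entries at line 8
  4: logged in audit_lot at line 2
  5: logged in index_entries at line 10
  6: logged in map_offsets at line 15
  7: logged in main at line 34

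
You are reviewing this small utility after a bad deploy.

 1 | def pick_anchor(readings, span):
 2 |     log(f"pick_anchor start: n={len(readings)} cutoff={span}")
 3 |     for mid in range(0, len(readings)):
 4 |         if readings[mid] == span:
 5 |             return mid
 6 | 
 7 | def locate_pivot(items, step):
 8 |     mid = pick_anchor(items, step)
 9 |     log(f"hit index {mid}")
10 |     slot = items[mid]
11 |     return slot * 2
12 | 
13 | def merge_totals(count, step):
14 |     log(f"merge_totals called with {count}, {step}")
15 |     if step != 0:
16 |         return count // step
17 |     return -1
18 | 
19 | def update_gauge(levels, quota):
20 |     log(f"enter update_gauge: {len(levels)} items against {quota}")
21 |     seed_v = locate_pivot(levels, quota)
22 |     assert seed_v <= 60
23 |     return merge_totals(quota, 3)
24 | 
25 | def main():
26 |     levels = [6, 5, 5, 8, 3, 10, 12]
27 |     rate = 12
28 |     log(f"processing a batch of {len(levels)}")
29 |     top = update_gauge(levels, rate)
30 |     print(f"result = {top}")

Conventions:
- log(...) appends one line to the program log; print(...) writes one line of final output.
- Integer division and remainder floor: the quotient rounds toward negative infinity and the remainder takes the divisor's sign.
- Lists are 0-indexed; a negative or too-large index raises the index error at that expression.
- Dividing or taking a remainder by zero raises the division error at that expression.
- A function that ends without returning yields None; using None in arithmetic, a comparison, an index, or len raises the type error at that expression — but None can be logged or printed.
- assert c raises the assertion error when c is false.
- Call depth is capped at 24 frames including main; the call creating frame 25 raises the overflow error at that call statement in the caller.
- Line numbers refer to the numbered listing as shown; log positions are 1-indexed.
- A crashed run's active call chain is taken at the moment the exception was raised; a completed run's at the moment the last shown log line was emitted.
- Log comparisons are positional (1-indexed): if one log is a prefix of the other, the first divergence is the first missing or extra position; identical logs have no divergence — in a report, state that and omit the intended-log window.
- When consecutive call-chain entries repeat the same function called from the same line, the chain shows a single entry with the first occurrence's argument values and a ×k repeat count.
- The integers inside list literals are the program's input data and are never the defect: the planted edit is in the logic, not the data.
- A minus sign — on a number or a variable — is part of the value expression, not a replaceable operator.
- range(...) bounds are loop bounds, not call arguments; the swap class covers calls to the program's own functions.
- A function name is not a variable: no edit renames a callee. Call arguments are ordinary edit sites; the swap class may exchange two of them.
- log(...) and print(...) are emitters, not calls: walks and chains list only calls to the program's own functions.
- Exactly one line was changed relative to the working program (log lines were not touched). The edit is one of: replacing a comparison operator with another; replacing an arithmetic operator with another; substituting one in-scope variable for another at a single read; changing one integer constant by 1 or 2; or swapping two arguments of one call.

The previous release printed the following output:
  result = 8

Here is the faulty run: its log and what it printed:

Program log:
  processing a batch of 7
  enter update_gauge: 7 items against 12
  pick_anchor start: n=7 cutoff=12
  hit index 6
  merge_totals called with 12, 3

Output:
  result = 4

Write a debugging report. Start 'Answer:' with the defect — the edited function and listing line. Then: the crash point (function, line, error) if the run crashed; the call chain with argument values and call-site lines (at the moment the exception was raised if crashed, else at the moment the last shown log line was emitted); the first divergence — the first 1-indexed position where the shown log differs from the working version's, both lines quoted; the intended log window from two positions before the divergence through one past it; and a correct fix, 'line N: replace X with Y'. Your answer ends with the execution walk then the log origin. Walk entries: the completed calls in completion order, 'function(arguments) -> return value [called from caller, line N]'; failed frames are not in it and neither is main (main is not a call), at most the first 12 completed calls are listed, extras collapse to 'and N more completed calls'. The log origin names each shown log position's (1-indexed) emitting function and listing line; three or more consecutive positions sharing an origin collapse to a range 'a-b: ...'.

Answer: the defect is in update_gauge at line 23.
Core observation: Everything matches until log position 5, which reads 'merge_totals called with 12, 3' in place of 'merge_totals called with 24, 3'.
Call chain: main -> update_gauge([6, 5, 5, 8, 3, 10, 12], 12) (called at line 29) -> merge_totals(12, 3) (called at line 23).
First divergence: at position 5 the run shows 'merge_totals called with 12, 3' where the working version logs 'merge_totals called with 24, 3'.
Intended log window:
  3: pick_anchor start: n=7 cutoff=12
  4: hit index 6
  5: merge_totals called with 24, 3
Execution walk:
  pick_anchor([6, 5, 5, 8, 3, 10, 12], 12) -> 6  [called from locate_pivot, line 8]
  locate_pivot([6, 5, 5, 8, 3, 10, 12], 12) -> 24  [called from update_gauge, line 21]
  merge_totals(12, 3) -> 4  [called from update_gauge, line 23]
  update_gauge([6, 5, 5, 8, 3, 10, 12], 12) -> 4  [called from main, line 29]
Log origins:
  1 — main, line 28
  2 — update_gauge, line 20
  3 — pick_anchor, line 2
  4 — locate_pivot, line 9
  5 — merge_totals, line 14
A correct fix: line 23: replace `quota` with `seed_v`.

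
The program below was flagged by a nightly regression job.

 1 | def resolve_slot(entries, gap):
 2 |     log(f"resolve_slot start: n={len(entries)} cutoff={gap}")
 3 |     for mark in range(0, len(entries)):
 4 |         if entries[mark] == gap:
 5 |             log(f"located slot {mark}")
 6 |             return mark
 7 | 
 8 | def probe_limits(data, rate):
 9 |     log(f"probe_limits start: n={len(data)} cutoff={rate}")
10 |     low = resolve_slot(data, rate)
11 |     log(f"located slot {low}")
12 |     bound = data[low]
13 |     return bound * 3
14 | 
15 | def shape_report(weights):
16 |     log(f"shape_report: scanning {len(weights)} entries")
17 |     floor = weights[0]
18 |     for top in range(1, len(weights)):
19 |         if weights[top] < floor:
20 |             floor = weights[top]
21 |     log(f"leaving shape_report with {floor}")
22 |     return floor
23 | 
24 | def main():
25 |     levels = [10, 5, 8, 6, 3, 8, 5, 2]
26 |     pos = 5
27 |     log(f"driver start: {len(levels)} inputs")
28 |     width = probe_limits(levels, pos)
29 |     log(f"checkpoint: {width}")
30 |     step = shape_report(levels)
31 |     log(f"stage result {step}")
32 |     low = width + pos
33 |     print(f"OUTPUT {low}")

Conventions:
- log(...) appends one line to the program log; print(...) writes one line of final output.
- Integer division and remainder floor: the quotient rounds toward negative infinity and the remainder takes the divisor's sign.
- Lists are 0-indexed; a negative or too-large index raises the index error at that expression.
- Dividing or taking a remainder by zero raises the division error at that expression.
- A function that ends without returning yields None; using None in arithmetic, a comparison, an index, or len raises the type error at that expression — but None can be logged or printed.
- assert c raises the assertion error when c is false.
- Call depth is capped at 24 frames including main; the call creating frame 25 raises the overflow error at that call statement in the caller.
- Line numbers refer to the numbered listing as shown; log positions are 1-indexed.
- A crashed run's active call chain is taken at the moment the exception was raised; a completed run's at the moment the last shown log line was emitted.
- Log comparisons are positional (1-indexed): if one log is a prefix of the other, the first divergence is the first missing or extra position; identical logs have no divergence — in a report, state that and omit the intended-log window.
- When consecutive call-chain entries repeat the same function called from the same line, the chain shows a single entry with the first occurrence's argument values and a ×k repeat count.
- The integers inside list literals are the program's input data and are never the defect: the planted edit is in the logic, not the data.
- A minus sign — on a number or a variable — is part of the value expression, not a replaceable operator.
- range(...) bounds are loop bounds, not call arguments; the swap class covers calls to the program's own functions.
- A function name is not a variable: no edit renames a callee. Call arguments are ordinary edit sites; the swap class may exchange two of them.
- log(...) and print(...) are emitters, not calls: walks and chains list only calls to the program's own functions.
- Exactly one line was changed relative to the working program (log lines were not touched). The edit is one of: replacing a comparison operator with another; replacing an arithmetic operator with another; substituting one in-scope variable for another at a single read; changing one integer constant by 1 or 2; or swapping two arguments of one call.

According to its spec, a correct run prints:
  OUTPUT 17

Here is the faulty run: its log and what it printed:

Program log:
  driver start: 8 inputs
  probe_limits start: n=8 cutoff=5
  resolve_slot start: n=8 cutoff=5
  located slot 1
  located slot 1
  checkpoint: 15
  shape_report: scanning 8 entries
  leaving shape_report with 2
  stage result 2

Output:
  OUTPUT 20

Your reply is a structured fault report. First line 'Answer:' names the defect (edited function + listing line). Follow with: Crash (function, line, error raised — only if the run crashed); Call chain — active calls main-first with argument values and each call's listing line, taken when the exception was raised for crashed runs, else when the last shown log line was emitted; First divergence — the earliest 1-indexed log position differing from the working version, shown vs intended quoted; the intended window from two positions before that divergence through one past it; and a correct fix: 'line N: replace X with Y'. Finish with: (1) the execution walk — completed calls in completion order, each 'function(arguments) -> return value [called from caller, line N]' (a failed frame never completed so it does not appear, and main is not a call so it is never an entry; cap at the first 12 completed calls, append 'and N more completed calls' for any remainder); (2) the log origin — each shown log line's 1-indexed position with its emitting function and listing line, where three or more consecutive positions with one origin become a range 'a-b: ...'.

Answer: the defect is in main at line 32.
Core observation: Every logged value matches the working version; the printed result is what differs.
Call chain: main.
First divergence: none; the two logs match at every position.
Execution walk:
  resolve_slot([10, 5, 8, 6, 3, 8, 5, 2], 5) -> 1  [called from probe_limits, line 10]
  probe_limits([10, 5, 8, 6, 3, 8, 5, 2], 5) -> 15  [called from main, line 28]
  shape_report([10, 5, 8, 6, 3, 8, 5, 2]) -> 2  [called from main, line 30]
Log origins:
  1: logged in main at line 27
  2: logged in probe_limits at line 9
  3: logged in resolve_slot at line 2
  4: logged in resolve_slot at line 5
  5: logged in probe_limits at line 11
  6: logged in main at line 29
  7: logged in shape_report at line 16
  8: logged in shape_report at line 21
  9: logged in main at line 31
A correct fix: line 32: replace `pos` with `step`.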